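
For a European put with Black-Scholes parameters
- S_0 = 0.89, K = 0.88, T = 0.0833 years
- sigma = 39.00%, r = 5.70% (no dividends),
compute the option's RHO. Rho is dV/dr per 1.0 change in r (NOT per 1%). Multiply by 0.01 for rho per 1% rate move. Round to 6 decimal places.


d1 = 0.1988491866; d2 = 0.0862884030
phi(d1) = 0.3911324488; exp(-qT) = 1.0000000000; exp(-rT) = 0.9952631544
N(-d2) = 0.4656185786
Rho = -K*T*exp(-rT)*N(-d2) = -0.8800 * 0.0833 * 0.9952631544 * 0.4656185786 = -0.033970

Answer: Rho = -0.033970


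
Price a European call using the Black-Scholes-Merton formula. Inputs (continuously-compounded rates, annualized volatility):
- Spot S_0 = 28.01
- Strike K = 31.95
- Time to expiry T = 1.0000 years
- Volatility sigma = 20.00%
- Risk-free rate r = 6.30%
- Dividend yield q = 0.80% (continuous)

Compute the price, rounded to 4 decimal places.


d1 = (ln(S/K) + (r - q + 0.5*sigma^2) * T) / (sigma * sqrt(T)) = -0.28305296
d2 = d1 - sigma * sqrt(T) = -0.48305296
exp(-rT) = 0.93894347; exp(-qT) = 0.99203191
C = S_0 * exp(-qT) * N(d1) - K * exp(-rT) * N(d2)
N(d1) = 0.38856812; N(d2) = 0.31452907
C = 28.0100 * 0.99203191 * 0.38856812 - 31.9500 * 0.93894347 * 0.31452907 = 1.3614

Answer: Price = 1.3614


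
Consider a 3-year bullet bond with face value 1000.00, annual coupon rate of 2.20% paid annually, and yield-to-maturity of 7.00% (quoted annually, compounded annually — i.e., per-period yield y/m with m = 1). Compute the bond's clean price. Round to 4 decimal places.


Coupon per period c = face * coupon_rate / m = 22.000000
Periods per year m = 1; per-period yield y/m = 0.070000
Number of cashflows N = 3
Cashflows (t years, CF_t, discount factor 1/(1+y/m)^(m*t), PV):
  t = 1.0000: CF_t = 22.000000, DF = 0.934579, PV = 20.560748
  t = 2.0000: CF_t = 22.000000, DF = 0.873439, PV = 19.215652
  t = 3.0000: CF_t = 1022.000000, DF = 0.816298, PV = 834.256430
Price P = sum_t PV_t = 874.032830

Answer: Price = 874.0328


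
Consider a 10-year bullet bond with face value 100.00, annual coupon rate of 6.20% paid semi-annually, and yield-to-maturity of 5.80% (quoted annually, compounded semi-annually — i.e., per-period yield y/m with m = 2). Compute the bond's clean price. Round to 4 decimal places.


Answer: Price = 103.0032

Derivation:
Coupon per period c = face * coupon_rate / m = 3.100000
Periods per year m = 2; per-period yield y/m = 0.029000
Number of cashflows N = 20
Cashflows (t years, CF_t, discount factor 1/(1+y/m)^(m*t), PV):
  t = 0.5000: CF_t = 3.100000, DF = 0.971817, PV = 3.012634
  t = 1.0000: CF_t = 3.100000, DF = 0.944429, PV = 2.927729
  t = 1.5000: CF_t = 3.100000, DF = 0.917812, PV = 2.845218
  t = 2.0000: CF_t = 3.100000, DF = 0.891946, PV = 2.765032
  t = 2.5000: CF_t = 3.100000, DF = 0.866808, PV = 2.687106
  t = 3.0000: CF_t = 3.100000, DF = 0.842379, PV = 2.611376
  t = 3.5000: CF_t = 3.100000, DF = 0.818639, PV = 2.537781
  t = 4.0000: CF_t = 3.100000, DF = 0.795567, PV = 2.466259
  t = 4.5000: CF_t = 3.100000, DF = 0.773146, PV = 2.396753
  t = 5.0000: CF_t = 3.100000, DF = 0.751357, PV = 2.329206
  t = 5.5000: CF_t = 3.100000, DF = 0.730182, PV = 2.263563
  t = 6.0000: CF_t = 3.100000, DF = 0.709603, PV = 2.199770
  t = 6.5000: CF_t = 3.100000, DF = 0.689605, PV = 2.137774
  t = 7.0000: CF_t = 3.100000, DF = 0.670170, PV = 2.077526
  t = 7.5000: CF_t = 3.100000, DF = 0.651282, PV = 2.018976
  t = 8.0000: CF_t = 3.100000, DF = 0.632928, PV = 1.962075
  t = 8.5000: CF_t = 3.100000, DF = 0.615090, PV = 1.906779
  t = 9.0000: CF_t = 3.100000, DF = 0.597755, PV = 1.853041
  t = 9.5000: CF_t = 3.100000, DF = 0.580909, PV = 1.800817
  t = 10.0000: CF_t = 103.100000, DF = 0.564537, PV = 58.203777
Price P = sum_t PV_t = 103.003192


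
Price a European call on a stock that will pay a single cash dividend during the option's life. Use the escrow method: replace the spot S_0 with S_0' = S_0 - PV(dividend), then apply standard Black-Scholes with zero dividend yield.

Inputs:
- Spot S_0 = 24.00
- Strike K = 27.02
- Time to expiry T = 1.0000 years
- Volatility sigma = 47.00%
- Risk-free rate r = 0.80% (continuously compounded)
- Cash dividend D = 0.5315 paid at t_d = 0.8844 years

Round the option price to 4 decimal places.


Answer: Price = 3.1857

Derivation:
PV(D) = D * exp(-r * t_d) = 0.5315 * 0.99294977 = 0.52775280
S_0' = S_0 - PV(D) = 24.0000 - 0.52775280 = 23.47224720
d1 = (ln(S_0'/K) + (r + sigma^2/2)*T) / (sigma*sqrt(T)) = -0.04746506
d2 = d1 - sigma*sqrt(T) = -0.51746506
exp(-rT) = 0.99203191
N(d1) = 0.48107129; N(d2) = 0.30241578
C = S_0' * N(d1) - K * exp(-rT) * N(d2) = 23.47224720 * 0.48107129 - 27.0200 * 0.99203191 * 0.30241578 = 3.1857


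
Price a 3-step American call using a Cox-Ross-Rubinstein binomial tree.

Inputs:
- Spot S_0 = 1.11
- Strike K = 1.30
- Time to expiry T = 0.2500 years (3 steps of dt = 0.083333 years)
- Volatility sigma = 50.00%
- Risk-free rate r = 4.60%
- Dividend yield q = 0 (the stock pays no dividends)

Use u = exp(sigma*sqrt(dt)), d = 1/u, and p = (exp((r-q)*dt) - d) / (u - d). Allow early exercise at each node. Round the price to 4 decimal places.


dt = T/N = 0.083333
u = exp(sigma*sqrt(dt)) = 1.155274; d = 1/u = 0.865596
p = (exp((r-q)*dt) - d) / (u - d) = 0.477237
Discount per step: exp(-r*dt) = 0.996174
Stock lattice S(k, i) with i counting down-moves:
  k=0: S(0,0) = 1.1100
  k=1: S(1,0) = 1.2824; S(1,1) = 0.9608
  k=2: S(2,0) = 1.4815; S(2,1) = 1.1100; S(2,2) = 0.8317
  k=3: S(3,0) = 1.7115; S(3,1) = 1.2824; S(3,2) = 0.9608; S(3,3) = 0.7199
Terminal payoffs V(N, i) = max(S_T - K, 0):
  V(3,0) = 0.411504; V(3,1) = 0.000000; V(3,2) = 0.000000; V(3,3) = 0.000000
Backward induction: V(k, i) = exp(-r*dt) * [p * V(k+1, i) + (1-p) * V(k+1, i+1)]; then take max(V_cont, immediate exercise) for American.
  V(2,0) = exp(-r*dt) * [p*0.411504 + (1-p)*0.000000] = 0.195634; exercise = 0.181470; V(2,0) = max -> 0.195634
  V(2,1) = exp(-r*dt) * [p*0.000000 + (1-p)*0.000000] = 0.000000; exercise = 0.000000; V(2,1) = max -> 0.000000
  V(2,2) = exp(-r*dt) * [p*0.000000 + (1-p)*0.000000] = 0.000000; exercise = 0.000000; V(2,2) = max -> 0.000000
  V(1,0) = exp(-r*dt) * [p*0.195634 + (1-p)*0.000000] = 0.093006; exercise = 0.000000; V(1,0) = max -> 0.093006
  V(1,1) = exp(-r*dt) * [p*0.000000 + (1-p)*0.000000] = 0.000000; exercise = 0.000000; V(1,1) = max -> 0.000000
  V(0,0) = exp(-r*dt) * [p*0.093006 + (1-p)*0.000000] = 0.044216; exercise = 0.000000; V(0,0) = max -> 0.044216

Answer: Price = V(0,0) = 0.0442


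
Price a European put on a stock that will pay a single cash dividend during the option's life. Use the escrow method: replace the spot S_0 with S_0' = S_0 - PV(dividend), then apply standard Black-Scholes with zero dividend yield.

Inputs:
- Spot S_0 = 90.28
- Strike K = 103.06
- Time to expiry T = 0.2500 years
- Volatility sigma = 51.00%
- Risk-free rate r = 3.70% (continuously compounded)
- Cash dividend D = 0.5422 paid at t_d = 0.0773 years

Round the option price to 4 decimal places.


PV(D) = D * exp(-r * t_d) = 0.5422 * 0.99714399 = 0.54065147
S_0' = S_0 - PV(D) = 90.2800 - 0.54065147 = 89.73934853
d1 = (ln(S_0'/K) + (r + sigma^2/2)*T) / (sigma*sqrt(T)) = -0.37897844
d2 = d1 - sigma*sqrt(T) = -0.63397844
exp(-rT) = 0.99079265
N(-d1) = 0.64764806; N(-d2) = 0.73695255
P = K * exp(-rT) * N(-d2) - S_0' * N(-d1) = 103.0600 * 0.99079265 * 0.73695255 - 89.73934853 * 0.64764806 = 17.1315

Answer: Price = 17.1315


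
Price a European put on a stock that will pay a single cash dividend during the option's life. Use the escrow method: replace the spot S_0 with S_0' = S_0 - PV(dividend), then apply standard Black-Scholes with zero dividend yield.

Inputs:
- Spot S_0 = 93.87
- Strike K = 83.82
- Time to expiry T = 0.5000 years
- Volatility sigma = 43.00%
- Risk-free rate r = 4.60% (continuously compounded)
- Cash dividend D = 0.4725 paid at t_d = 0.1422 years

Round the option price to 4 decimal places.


PV(D) = D * exp(-r * t_d) = 0.4725 * 0.99348015 = 0.46941937
S_0' = S_0 - PV(D) = 93.8700 - 0.46941937 = 93.40058063
d1 = (ln(S_0'/K) + (r + sigma^2/2)*T) / (sigma*sqrt(T)) = 0.58361278
d2 = d1 - sigma*sqrt(T) = 0.27955687
exp(-rT) = 0.97726248
N(-d1) = 0.27974043; N(-d2) = 0.38990875
P = K * exp(-rT) * N(-d2) - S_0' * N(-d1) = 83.8200 * 0.97726248 * 0.38990875 - 93.40058063 * 0.27974043 = 5.8111

Answer: Price = 5.8111


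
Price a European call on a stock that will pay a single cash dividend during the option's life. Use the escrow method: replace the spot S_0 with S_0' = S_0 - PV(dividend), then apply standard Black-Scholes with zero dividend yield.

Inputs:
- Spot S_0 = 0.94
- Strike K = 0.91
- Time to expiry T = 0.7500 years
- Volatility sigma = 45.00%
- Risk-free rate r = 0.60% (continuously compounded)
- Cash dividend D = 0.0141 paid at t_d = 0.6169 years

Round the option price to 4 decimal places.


PV(D) = D * exp(-r * t_d) = 0.0141 * 0.99630544 = 0.01404791
S_0' = S_0 - PV(D) = 0.9400 - 0.01404791 = 0.92595209
d1 = (ln(S_0'/K) + (r + sigma^2/2)*T) / (sigma*sqrt(T)) = 0.25099443
d2 = d1 - sigma*sqrt(T) = -0.13871700
exp(-rT) = 0.99551011
N(d1) = 0.59909079; N(d2) = 0.44483689
C = S_0' * N(d1) - K * exp(-rT) * N(d2) = 0.92595209 * 0.59909079 - 0.9100 * 0.99551011 * 0.44483689 = 0.1517

Answer: Price = 0.1517


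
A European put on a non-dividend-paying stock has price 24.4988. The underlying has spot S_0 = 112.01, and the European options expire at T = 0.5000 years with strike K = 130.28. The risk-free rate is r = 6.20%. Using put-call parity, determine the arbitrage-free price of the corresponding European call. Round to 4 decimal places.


Put-call parity: C - P = S_0 * exp(-qT) - K * exp(-rT).
S_0 * exp(-qT) = 112.0100 * 1.00000000 = 112.01000000
K * exp(-rT) = 130.2800 * 0.96947557 = 126.30327766
C = P + S*exp(-qT) - K*exp(-rT)
C = 24.4988 + 112.01000000 - 126.30327766 = 10.2055

Answer: Call price = 10.2055


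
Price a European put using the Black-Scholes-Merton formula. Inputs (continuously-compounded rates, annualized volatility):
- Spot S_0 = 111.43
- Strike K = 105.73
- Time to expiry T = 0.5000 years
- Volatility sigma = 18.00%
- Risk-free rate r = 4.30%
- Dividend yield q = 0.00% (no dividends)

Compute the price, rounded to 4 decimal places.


Answer: Price = 2.3730

Derivation:
d1 = (ln(S/K) + (r - q + 0.5*sigma^2) * T) / (sigma * sqrt(T)) = 0.64510072
d2 = d1 - sigma * sqrt(T) = 0.51782150
exp(-rT) = 0.97872948; exp(-qT) = 1.00000000
P = K * exp(-rT) * N(-d2) - S_0 * exp(-qT) * N(-d1)
N(-d1) = 0.25943096; N(-d2) = 0.30229141
P = 105.7300 * 0.97872948 * 0.30229141 - 111.4300 * 1.00000000 * 0.25943096 = 2.3730


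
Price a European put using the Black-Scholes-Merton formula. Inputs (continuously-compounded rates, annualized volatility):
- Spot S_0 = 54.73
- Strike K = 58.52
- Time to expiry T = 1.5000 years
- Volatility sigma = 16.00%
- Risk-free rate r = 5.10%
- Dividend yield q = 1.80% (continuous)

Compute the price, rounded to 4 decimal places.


Answer: Price = 4.6802

Derivation:
d1 = (ln(S/K) + (r - q + 0.5*sigma^2) * T) / (sigma * sqrt(T)) = 0.00889690
d2 = d1 - sigma * sqrt(T) = -0.18706228
exp(-rT) = 0.92635291; exp(-qT) = 0.97336124
P = K * exp(-rT) * N(-d2) - S_0 * exp(-qT) * N(-d1)
N(-d1) = 0.49645070; N(-d2) = 0.57419410
P = 58.5200 * 0.92635291 * 0.57419410 - 54.7300 * 0.97336124 * 0.49645070 = 4.6802


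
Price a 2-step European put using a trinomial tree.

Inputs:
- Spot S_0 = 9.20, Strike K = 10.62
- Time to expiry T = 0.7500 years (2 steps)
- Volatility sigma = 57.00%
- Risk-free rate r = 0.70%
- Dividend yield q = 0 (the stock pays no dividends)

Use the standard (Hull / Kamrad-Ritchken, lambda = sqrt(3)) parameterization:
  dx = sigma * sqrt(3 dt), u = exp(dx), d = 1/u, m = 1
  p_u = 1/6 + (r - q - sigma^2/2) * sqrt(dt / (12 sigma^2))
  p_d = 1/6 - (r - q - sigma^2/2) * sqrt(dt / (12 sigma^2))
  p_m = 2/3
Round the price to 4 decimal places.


Answer: Price = V(0,0) = 2.6557

Derivation:
dt = T/N = 0.375000; dx = sigma*sqrt(3*dt) = 0.604576
u = exp(dx) = 1.830476; d = 1/u = 0.546306
p_u = 0.118456, p_m = 0.666667, p_d = 0.214877
Discount per step: exp(-r*dt) = 0.997378
Stock lattice S(k, j) with j the centered position index:
  k=0: S(0,+0) = 9.2000
  k=1: S(1,-1) = 5.0260; S(1,+0) = 9.2000; S(1,+1) = 16.8404
  k=2: S(2,-2) = 2.7457; S(2,-1) = 5.0260; S(2,+0) = 9.2000; S(2,+1) = 16.8404; S(2,+2) = 30.8259
Terminal payoffs V(N, j) = max(K - S_T, 0):
  V(2,-2) = 7.874259; V(2,-1) = 5.593986; V(2,+0) = 1.420000; V(2,+1) = 0.000000; V(2,+2) = 0.000000
Backward induction: V(k, j) = exp(-r*dt) * [p_u * V(k+1, j+1) + p_m * V(k+1, j) + p_d * V(k+1, j-1)]
  V(1,-1) = exp(-r*dt) * [p_u*1.420000 + p_m*5.593986 + p_d*7.874259] = 5.574877
  V(1,+0) = exp(-r*dt) * [p_u*0.000000 + p_m*1.420000 + p_d*5.593986] = 2.143053
  V(1,+1) = exp(-r*dt) * [p_u*0.000000 + p_m*0.000000 + p_d*1.420000] = 0.304326
  V(0,+0) = exp(-r*dt) * [p_u*0.304326 + p_m*2.143053 + p_d*5.574877] = 2.655684


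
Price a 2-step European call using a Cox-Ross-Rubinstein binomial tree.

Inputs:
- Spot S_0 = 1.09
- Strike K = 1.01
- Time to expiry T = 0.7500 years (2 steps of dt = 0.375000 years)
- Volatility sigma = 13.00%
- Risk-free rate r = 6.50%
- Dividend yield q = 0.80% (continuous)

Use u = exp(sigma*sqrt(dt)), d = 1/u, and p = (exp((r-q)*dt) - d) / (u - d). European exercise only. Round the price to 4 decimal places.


Answer: Price = V(0,0) = 0.1329

Derivation:
dt = T/N = 0.375000
u = exp(sigma*sqrt(dt)) = 1.082863; d = 1/u = 0.923478
p = (exp((r-q)*dt) - d) / (u - d) = 0.615661
Discount per step: exp(-r*dt) = 0.975920
Stock lattice S(k, i) with i counting down-moves:
  k=0: S(0,0) = 1.0900
  k=1: S(1,0) = 1.1803; S(1,1) = 1.0066
  k=2: S(2,0) = 1.2781; S(2,1) = 1.0900; S(2,2) = 0.9296
Terminal payoffs V(N, i) = max(S_T - K, 0):
  V(2,0) = 0.268125; V(2,1) = 0.080000; V(2,2) = 0.000000
Backward induction: V(k, i) = exp(-r*dt) * [p * V(k+1, i) + (1-p) * V(k+1, i+1)].
  V(1,0) = exp(-r*dt) * [p*0.268125 + (1-p)*0.080000] = 0.191106
  V(1,1) = exp(-r*dt) * [p*0.080000 + (1-p)*0.000000] = 0.048067
  V(0,0) = exp(-r*dt) * [p*0.191106 + (1-p)*0.048067] = 0.132852


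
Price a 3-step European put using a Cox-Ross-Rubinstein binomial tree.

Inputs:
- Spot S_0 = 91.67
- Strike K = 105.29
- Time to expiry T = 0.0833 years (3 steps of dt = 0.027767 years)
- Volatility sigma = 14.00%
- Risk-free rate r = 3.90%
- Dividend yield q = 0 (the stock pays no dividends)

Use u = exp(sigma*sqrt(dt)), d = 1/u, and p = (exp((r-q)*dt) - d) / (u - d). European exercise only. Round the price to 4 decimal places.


dt = T/N = 0.027767
u = exp(sigma*sqrt(dt)) = 1.023603; d = 1/u = 0.976941
p = (exp((r-q)*dt) - d) / (u - d) = 0.517388
Discount per step: exp(-r*dt) = 0.998918
Stock lattice S(k, i) with i counting down-moves:
  k=0: S(0,0) = 91.6700
  k=1: S(1,0) = 93.8337; S(1,1) = 89.5562
  k=2: S(2,0) = 96.0484; S(2,1) = 91.6700; S(2,2) = 87.4912
  k=3: S(3,0) = 98.3154; S(3,1) = 93.8337; S(3,2) = 89.5562; S(3,3) = 85.4737
Terminal payoffs V(N, i) = max(K - S_T, 0):
  V(3,0) = 6.974552; V(3,1) = 11.456321; V(3,2) = 15.733787; V(3,3) = 19.816262
Backward induction: V(k, i) = exp(-r*dt) * [p * V(k+1, i) + (1-p) * V(k+1, i+1)].
  V(2,0) = exp(-r*dt) * [p*6.974552 + (1-p)*11.456321] = 9.127617
  V(2,1) = exp(-r*dt) * [p*11.456321 + (1-p)*15.733787] = 13.506043
  V(2,2) = exp(-r*dt) * [p*15.733787 + (1-p)*19.816262] = 17.684876
  V(1,0) = exp(-r*dt) * [p*9.127617 + (1-p)*13.506043] = 11.228531
  V(1,1) = exp(-r*dt) * [p*13.506043 + (1-p)*17.684876] = 15.505997
  V(0,0) = exp(-r*dt) * [p*11.228531 + (1-p)*15.505997] = 13.278499

Answer: Price = V(0,0) = 13.2785


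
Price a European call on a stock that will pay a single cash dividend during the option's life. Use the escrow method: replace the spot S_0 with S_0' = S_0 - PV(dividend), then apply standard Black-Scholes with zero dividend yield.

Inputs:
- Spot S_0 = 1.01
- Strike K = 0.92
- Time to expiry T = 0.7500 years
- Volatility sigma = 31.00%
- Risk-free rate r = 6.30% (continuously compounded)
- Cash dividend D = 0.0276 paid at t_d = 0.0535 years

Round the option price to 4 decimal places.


Answer: Price = 0.1604

Derivation:
PV(D) = D * exp(-r * t_d) = 0.0276 * 0.99663517 = 0.02750713
S_0' = S_0 - PV(D) = 1.0100 - 0.02750713 = 0.98249287
d1 = (ln(S_0'/K) + (r + sigma^2/2)*T) / (sigma*sqrt(T)) = 0.55502699
d2 = d1 - sigma*sqrt(T) = 0.28655911
exp(-rT) = 0.95384891
N(d1) = 0.71056190; N(d2) = 0.61277504
C = S_0' * N(d1) - K * exp(-rT) * N(d2) = 0.98249287 * 0.71056190 - 0.9200 * 0.95384891 * 0.61277504 = 0.1604


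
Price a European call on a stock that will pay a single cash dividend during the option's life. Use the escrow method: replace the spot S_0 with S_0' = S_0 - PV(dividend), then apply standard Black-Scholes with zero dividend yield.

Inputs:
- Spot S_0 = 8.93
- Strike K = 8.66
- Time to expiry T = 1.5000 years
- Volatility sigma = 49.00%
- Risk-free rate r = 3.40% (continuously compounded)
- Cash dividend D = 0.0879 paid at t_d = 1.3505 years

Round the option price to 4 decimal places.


PV(D) = D * exp(-r * t_d) = 0.0879 * 0.95512123 = 0.08395516
S_0' = S_0 - PV(D) = 8.9300 - 0.08395516 = 8.84604484
d1 = (ln(S_0'/K) + (r + sigma^2/2)*T) / (sigma*sqrt(T)) = 0.42046362
d2 = d1 - sigma*sqrt(T) = -0.17966136
exp(-rT) = 0.95027867
N(d1) = 0.66292660; N(d2) = 0.42870921
C = S_0' * N(d1) - K * exp(-rT) * N(d2) = 8.84604484 * 0.66292660 - 8.6600 * 0.95027867 * 0.42870921 = 2.3363

Answer: Price = 2.3363


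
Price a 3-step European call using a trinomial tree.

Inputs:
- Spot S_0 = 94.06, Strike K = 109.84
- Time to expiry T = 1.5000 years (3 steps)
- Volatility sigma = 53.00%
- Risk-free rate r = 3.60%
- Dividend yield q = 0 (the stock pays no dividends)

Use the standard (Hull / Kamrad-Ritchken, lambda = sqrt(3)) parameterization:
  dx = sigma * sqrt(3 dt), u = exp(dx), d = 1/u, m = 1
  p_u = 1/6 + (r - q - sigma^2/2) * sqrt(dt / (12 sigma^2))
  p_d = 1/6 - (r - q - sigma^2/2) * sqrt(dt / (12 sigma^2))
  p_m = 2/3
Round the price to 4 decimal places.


dt = T/N = 0.500000; dx = sigma*sqrt(3*dt) = 0.649115
u = exp(dx) = 1.913846; d = 1/u = 0.522508
p_u = 0.126439, p_m = 0.666667, p_d = 0.206895
Discount per step: exp(-r*dt) = 0.982161
Stock lattice S(k, j) with j the centered position index:
  k=0: S(0,+0) = 94.0600
  k=1: S(1,-1) = 49.1471; S(1,+0) = 94.0600; S(1,+1) = 180.0163
  k=2: S(2,-2) = 25.6798; S(2,-1) = 49.1471; S(2,+0) = 94.0600; S(2,+1) = 180.0163; S(2,+2) = 344.5235
  k=3: S(3,-3) = 13.4179; S(3,-2) = 25.6798; S(3,-1) = 49.1471; S(3,+0) = 94.0600; S(3,+1) = 180.0163; S(3,+2) = 344.5235; S(3,+3) = 659.3650
Terminal payoffs V(N, j) = max(S_T - K, 0):
  V(3,-3) = 0.000000; V(3,-2) = 0.000000; V(3,-1) = 0.000000; V(3,+0) = 0.000000; V(3,+1) = 70.176346; V(3,+2) = 234.683547; V(3,+3) = 549.524981
Backward induction: V(k, j) = exp(-r*dt) * [p_u * V(k+1, j+1) + p_m * V(k+1, j) + p_d * V(k+1, j-1)]
  V(2,-2) = exp(-r*dt) * [p_u*0.000000 + p_m*0.000000 + p_d*0.000000] = 0.000000
  V(2,-1) = exp(-r*dt) * [p_u*0.000000 + p_m*0.000000 + p_d*0.000000] = 0.000000
  V(2,+0) = exp(-r*dt) * [p_u*70.176346 + p_m*0.000000 + p_d*0.000000] = 8.714728
  V(2,+1) = exp(-r*dt) * [p_u*234.683547 + p_m*70.176346 + p_d*0.000000] = 75.093418
  V(2,+2) = exp(-r*dt) * [p_u*549.524981 + p_m*234.683547 + p_d*70.176346] = 236.166594
  V(1,-1) = exp(-r*dt) * [p_u*8.714728 + p_m*0.000000 + p_d*0.000000] = 1.082223
  V(1,+0) = exp(-r*dt) * [p_u*75.093418 + p_m*8.714728 + p_d*0.000000] = 15.031523
  V(1,+1) = exp(-r*dt) * [p_u*236.166594 + p_m*75.093418 + p_d*8.714728] = 80.268024
  V(0,+0) = exp(-r*dt) * [p_u*80.268024 + p_m*15.031523 + p_d*1.082223] = 20.030108

Answer: Price = V(0,0) = 20.0301


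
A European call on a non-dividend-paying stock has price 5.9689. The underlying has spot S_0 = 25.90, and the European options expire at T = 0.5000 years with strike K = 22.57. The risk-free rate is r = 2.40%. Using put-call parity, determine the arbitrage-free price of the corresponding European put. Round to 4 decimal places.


Answer: Put price = 2.3697

Derivation:
Put-call parity: C - P = S_0 * exp(-qT) - K * exp(-rT).
S_0 * exp(-qT) = 25.9000 * 1.00000000 = 25.90000000
K * exp(-rT) = 22.5700 * 0.98807171 = 22.30077856
P = C - S*exp(-qT) + K*exp(-rT)
P = 5.9689 - 25.90000000 + 22.30077856 = 2.3697


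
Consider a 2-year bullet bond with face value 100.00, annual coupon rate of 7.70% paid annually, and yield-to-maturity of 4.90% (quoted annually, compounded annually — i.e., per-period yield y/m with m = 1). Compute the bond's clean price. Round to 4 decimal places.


Answer: Price = 105.2137

Derivation:
Coupon per period c = face * coupon_rate / m = 7.700000
Periods per year m = 1; per-period yield y/m = 0.049000
Number of cashflows N = 2
Cashflows (t years, CF_t, discount factor 1/(1+y/m)^(m*t), PV):
  t = 1.0000: CF_t = 7.700000, DF = 0.953289, PV = 7.340324
  t = 2.0000: CF_t = 107.700000, DF = 0.908760, PV = 97.873412
Price P = sum_t PV_t = 105.213736


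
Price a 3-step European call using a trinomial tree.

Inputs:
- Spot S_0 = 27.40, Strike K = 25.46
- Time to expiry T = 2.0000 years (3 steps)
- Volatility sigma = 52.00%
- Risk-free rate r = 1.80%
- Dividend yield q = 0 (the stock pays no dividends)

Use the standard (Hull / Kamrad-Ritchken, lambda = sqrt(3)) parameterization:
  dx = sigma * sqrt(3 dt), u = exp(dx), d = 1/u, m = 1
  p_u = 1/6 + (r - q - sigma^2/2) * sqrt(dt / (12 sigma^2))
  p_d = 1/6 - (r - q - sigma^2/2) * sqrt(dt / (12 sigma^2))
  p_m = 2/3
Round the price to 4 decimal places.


dt = T/N = 0.666667; dx = sigma*sqrt(3*dt) = 0.735391
u = exp(dx) = 2.086298; d = 1/u = 0.479318
p_u = 0.113543, p_m = 0.666667, p_d = 0.219790
Discount per step: exp(-r*dt) = 0.988072
Stock lattice S(k, j) with j the centered position index:
  k=0: S(0,+0) = 27.4000
  k=1: S(1,-1) = 13.1333; S(1,+0) = 27.4000; S(1,+1) = 57.1646
  k=2: S(2,-2) = 6.2950; S(2,-1) = 13.1333; S(2,+0) = 27.4000; S(2,+1) = 57.1646; S(2,+2) = 119.2623
  k=3: S(3,-3) = 3.0173; S(3,-2) = 6.2950; S(3,-1) = 13.1333; S(3,+0) = 27.4000; S(3,+1) = 57.1646; S(3,+2) = 119.2623; S(3,+3) = 248.8166
Terminal payoffs V(N, j) = max(S_T - K, 0):
  V(3,-3) = 0.000000; V(3,-2) = 0.000000; V(3,-1) = 0.000000; V(3,+0) = 1.940000; V(3,+1) = 31.704557; V(3,+2) = 93.802282; V(3,+3) = 223.356623
Backward induction: V(k, j) = exp(-r*dt) * [p_u * V(k+1, j+1) + p_m * V(k+1, j) + p_d * V(k+1, j-1)]
  V(2,-2) = exp(-r*dt) * [p_u*0.000000 + p_m*0.000000 + p_d*0.000000] = 0.000000
  V(2,-1) = exp(-r*dt) * [p_u*1.940000 + p_m*0.000000 + p_d*0.000000] = 0.217646
  V(2,+0) = exp(-r*dt) * [p_u*31.704557 + p_m*1.940000 + p_d*0.000000] = 4.834797
  V(2,+1) = exp(-r*dt) * [p_u*93.802282 + p_m*31.704557 + p_d*1.940000] = 31.829107
  V(2,+2) = exp(-r*dt) * [p_u*223.356623 + p_m*93.802282 + p_d*31.704557] = 93.732229
  V(1,-1) = exp(-r*dt) * [p_u*4.834797 + p_m*0.217646 + p_d*0.000000] = 0.685776
  V(1,+0) = exp(-r*dt) * [p_u*31.829107 + p_m*4.834797 + p_d*0.217646] = 6.802880
  V(1,+1) = exp(-r*dt) * [p_u*93.732229 + p_m*31.829107 + p_d*4.834797] = 32.531950
  V(0,+0) = exp(-r*dt) * [p_u*32.531950 + p_m*6.802880 + p_d*0.685776] = 8.279800

Answer: Price = V(0,0) = 8.2798


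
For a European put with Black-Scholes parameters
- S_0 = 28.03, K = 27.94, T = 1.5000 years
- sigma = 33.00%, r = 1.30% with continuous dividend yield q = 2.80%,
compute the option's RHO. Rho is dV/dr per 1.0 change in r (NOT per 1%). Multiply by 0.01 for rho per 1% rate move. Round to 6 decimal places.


Answer: Rho = -24.603989

Derivation:
d1 = 0.1543698407; d2 = -0.2497959668
phi(d1) = 0.3942170799; exp(-qT) = 0.9588697806; exp(-rT) = 0.9806888952
N(-d2) = 0.5986274305
Rho = -K*T*exp(-rT)*N(-d2) = -27.9400 * 1.5000 * 0.9806888952 * 0.5986274305 = -24.603989


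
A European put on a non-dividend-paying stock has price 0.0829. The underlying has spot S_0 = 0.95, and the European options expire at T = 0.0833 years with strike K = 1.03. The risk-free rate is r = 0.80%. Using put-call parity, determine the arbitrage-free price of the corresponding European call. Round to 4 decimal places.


Answer: Call price = 0.0036

Derivation:
Put-call parity: C - P = S_0 * exp(-qT) - K * exp(-rT).
S_0 * exp(-qT) = 0.9500 * 1.00000000 = 0.95000000
K * exp(-rT) = 1.0300 * 0.99933382 = 1.02931384
C = P + S*exp(-qT) - K*exp(-rT)
C = 0.0829 + 0.95000000 - 1.02931384 = 0.0036


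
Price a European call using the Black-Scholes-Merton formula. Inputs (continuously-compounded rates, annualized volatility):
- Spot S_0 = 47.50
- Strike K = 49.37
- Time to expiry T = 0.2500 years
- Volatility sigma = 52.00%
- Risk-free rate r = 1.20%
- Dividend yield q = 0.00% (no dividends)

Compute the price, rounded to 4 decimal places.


d1 = (ln(S/K) + (r - q + 0.5*sigma^2) * T) / (sigma * sqrt(T)) = -0.00697400
d2 = d1 - sigma * sqrt(T) = -0.26697400
exp(-rT) = 0.99700450; exp(-qT) = 1.00000000
C = S_0 * exp(-qT) * N(d1) - K * exp(-rT) * N(d2)
N(d1) = 0.49721780; N(d2) = 0.39474459
C = 47.5000 * 1.00000000 * 0.49721780 - 49.3700 * 0.99700450 * 0.39474459 = 4.1877

Answer: Price = 4.1877


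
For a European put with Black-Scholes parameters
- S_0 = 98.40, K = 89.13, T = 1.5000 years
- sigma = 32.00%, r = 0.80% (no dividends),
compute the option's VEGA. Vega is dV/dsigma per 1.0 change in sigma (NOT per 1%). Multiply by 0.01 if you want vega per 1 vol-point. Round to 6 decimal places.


d1 = 0.4790406514; d2 = 0.0871222926
phi(d1) = 0.3556961207; exp(-qT) = 1.0000000000; exp(-rT) = 0.9880717129
Vega = S * exp(-qT) * phi(d1) * sqrt(T) = 98.4000 * 1.0000000000 * 0.3556961207 * 1.2247448714 = 42.866681

Answer: Vega = 42.866681


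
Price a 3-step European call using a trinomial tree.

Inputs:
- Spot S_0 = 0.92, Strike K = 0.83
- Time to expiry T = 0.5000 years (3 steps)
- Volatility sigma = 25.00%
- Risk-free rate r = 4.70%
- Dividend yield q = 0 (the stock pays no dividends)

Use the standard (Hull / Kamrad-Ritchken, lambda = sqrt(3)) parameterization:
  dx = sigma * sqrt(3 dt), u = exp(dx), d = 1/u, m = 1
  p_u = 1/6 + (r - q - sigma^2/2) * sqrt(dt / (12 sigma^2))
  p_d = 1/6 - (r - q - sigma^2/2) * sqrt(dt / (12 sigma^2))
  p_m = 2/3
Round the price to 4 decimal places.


dt = T/N = 0.166667; dx = sigma*sqrt(3*dt) = 0.176777
u = exp(dx) = 1.193365; d = 1/u = 0.837967
p_u = 0.174091, p_m = 0.666667, p_d = 0.159242
Discount per step: exp(-r*dt) = 0.992197
Stock lattice S(k, j) with j the centered position index:
  k=0: S(0,+0) = 0.9200
  k=1: S(1,-1) = 0.7709; S(1,+0) = 0.9200; S(1,+1) = 1.0979
  k=2: S(2,-2) = 0.6460; S(2,-1) = 0.7709; S(2,+0) = 0.9200; S(2,+1) = 1.0979; S(2,+2) = 1.3102
  k=3: S(3,-3) = 0.5413; S(3,-2) = 0.6460; S(3,-1) = 0.7709; S(3,+0) = 0.9200; S(3,+1) = 1.0979; S(3,+2) = 1.3102; S(3,+3) = 1.5635
Terminal payoffs V(N, j) = max(S_T - K, 0):
  V(3,-3) = 0.000000; V(3,-2) = 0.000000; V(3,-1) = 0.000000; V(3,+0) = 0.090000; V(3,+1) = 0.267895; V(3,+2) = 0.480189; V(3,+3) = 0.733534
Backward induction: V(k, j) = exp(-r*dt) * [p_u * V(k+1, j+1) + p_m * V(k+1, j) + p_d * V(k+1, j-1)]
  V(2,-2) = exp(-r*dt) * [p_u*0.000000 + p_m*0.000000 + p_d*0.000000] = 0.000000
  V(2,-1) = exp(-r*dt) * [p_u*0.090000 + p_m*0.000000 + p_d*0.000000] = 0.015546
  V(2,+0) = exp(-r*dt) * [p_u*0.267895 + p_m*0.090000 + p_d*0.000000] = 0.105806
  V(2,+1) = exp(-r*dt) * [p_u*0.480189 + p_m*0.267895 + p_d*0.090000] = 0.274368
  V(2,+2) = exp(-r*dt) * [p_u*0.733534 + p_m*0.480189 + p_d*0.267895] = 0.486661
  V(1,-1) = exp(-r*dt) * [p_u*0.105806 + p_m*0.015546 + p_d*0.000000] = 0.028559
  V(1,+0) = exp(-r*dt) * [p_u*0.274368 + p_m*0.105806 + p_d*0.015546] = 0.119836
  V(1,+1) = exp(-r*dt) * [p_u*0.486661 + p_m*0.274368 + p_d*0.105806] = 0.282264
  V(0,+0) = exp(-r*dt) * [p_u*0.282264 + p_m*0.119836 + p_d*0.028559] = 0.132536

Answer: Price = V(0,0) = 0.1325


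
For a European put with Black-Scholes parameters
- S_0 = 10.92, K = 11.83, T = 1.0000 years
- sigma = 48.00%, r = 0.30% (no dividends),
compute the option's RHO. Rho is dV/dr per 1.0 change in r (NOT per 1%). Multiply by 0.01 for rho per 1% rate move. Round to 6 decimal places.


d1 = 0.0794943590; d2 = -0.4005056410
phi(d1) = 0.3976837412; exp(-qT) = 1.0000000000; exp(-rT) = 0.9970044955
N(-d2) = 0.6556079352
Rho = -K*T*exp(-rT)*N(-d2) = -11.8300 * 1.0000 * 0.9970044955 * 0.6556079352 = -7.732609

Answer: Rho = -7.732609


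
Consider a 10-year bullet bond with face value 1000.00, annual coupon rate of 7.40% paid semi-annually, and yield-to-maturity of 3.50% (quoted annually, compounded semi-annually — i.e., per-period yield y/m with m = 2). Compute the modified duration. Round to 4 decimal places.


Coupon per period c = face * coupon_rate / m = 37.000000
Periods per year m = 2; per-period yield y/m = 0.017500
Number of cashflows N = 20
Cashflows (t years, CF_t, discount factor 1/(1+y/m)^(m*t), PV):
  t = 0.5000: CF_t = 37.000000, DF = 0.982801, PV = 36.363636
  t = 1.0000: CF_t = 37.000000, DF = 0.965898, PV = 35.738218
  t = 1.5000: CF_t = 37.000000, DF = 0.949285, PV = 35.123555
  t = 2.0000: CF_t = 37.000000, DF = 0.932959, PV = 34.519465
  t = 2.5000: CF_t = 37.000000, DF = 0.916913, PV = 33.925764
  t = 3.0000: CF_t = 37.000000, DF = 0.901143, PV = 33.342274
  t = 3.5000: CF_t = 37.000000, DF = 0.885644, PV = 32.768820
  t = 4.0000: CF_t = 37.000000, DF = 0.870412, PV = 32.205228
  t = 4.5000: CF_t = 37.000000, DF = 0.855441, PV = 31.651330
  t = 5.0000: CF_t = 37.000000, DF = 0.840729, PV = 31.106958
  t = 5.5000: CF_t = 37.000000, DF = 0.826269, PV = 30.571949
  t = 6.0000: CF_t = 37.000000, DF = 0.812058, PV = 30.046142
  t = 6.5000: CF_t = 37.000000, DF = 0.798091, PV = 29.529377
  t = 7.0000: CF_t = 37.000000, DF = 0.784365, PV = 29.021501
  t = 7.5000: CF_t = 37.000000, DF = 0.770875, PV = 28.522360
  t = 8.0000: CF_t = 37.000000, DF = 0.757616, PV = 28.031803
  t = 8.5000: CF_t = 37.000000, DF = 0.744586, PV = 27.549684
  t = 9.0000: CF_t = 37.000000, DF = 0.731780, PV = 27.075856
  t = 9.5000: CF_t = 37.000000, DF = 0.719194, PV = 26.610178
  t = 10.0000: CF_t = 1037.000000, DF = 0.706825, PV = 732.977087
Price P = sum_t PV_t = 1326.681185
First compute Macaulay numerator sum_t t * PV_t:
  t * PV_t at t = 0.5000: 18.181818
  t * PV_t at t = 1.0000: 35.738218
  t * PV_t at t = 1.5000: 52.685333
  t * PV_t at t = 2.0000: 69.038929
  t * PV_t at t = 2.5000: 84.814410
  t * PV_t at t = 3.0000: 100.026822
  t * PV_t at t = 3.5000: 114.690869
  t * PV_t at t = 4.0000: 128.820913
  t * PV_t at t = 4.5000: 142.430985
  t * PV_t at t = 5.0000: 155.534791
  t * PV_t at t = 5.5000: 168.145720
  t * PV_t at t = 6.0000: 180.276849
  t * PV_t at t = 6.5000: 191.940954
  t * PV_t at t = 7.0000: 203.150508
  t * PV_t at t = 7.5000: 213.917699
  t * PV_t at t = 8.0000: 224.254427
  t * PV_t at t = 8.5000: 234.172313
  t * PV_t at t = 9.0000: 243.682707
  t * PV_t at t = 9.5000: 252.796694
  t * PV_t at t = 10.0000: 7329.770865
Macaulay duration D = 10144.071824 / 1326.681185 = 7.646202
Modified duration = D / (1 + y/m) = 7.646202 / (1 + 0.017500) = 7.514694

Answer: Modified duration = 7.5147


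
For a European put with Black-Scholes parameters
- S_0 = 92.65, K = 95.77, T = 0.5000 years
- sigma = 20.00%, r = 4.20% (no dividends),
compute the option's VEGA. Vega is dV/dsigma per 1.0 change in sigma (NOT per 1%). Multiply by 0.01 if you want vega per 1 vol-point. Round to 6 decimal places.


Answer: Vega = 26.133145

Derivation:
d1 = -0.0149944171; d2 = -0.1564157733
phi(d1) = 0.3988974353; exp(-qT) = 1.0000000000; exp(-rT) = 0.9792189646
Vega = S * exp(-qT) * phi(d1) * sqrt(T) = 92.6500 * 1.0000000000 * 0.3988974353 * 0.7071067812 = 26.133145


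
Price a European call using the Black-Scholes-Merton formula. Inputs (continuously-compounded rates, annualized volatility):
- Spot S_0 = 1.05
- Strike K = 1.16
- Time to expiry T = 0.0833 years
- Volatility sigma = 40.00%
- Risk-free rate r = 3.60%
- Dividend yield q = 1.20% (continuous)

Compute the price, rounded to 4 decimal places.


Answer: Price = 0.0141

Derivation:
d1 = (ln(S/K) + (r - q + 0.5*sigma^2) * T) / (sigma * sqrt(T)) = -0.78795183
d2 = d1 - sigma * sqrt(T) = -0.90339878
exp(-rT) = 0.99700569; exp(-qT) = 0.99900090
C = S_0 * exp(-qT) * N(d1) - K * exp(-rT) * N(d2)
N(d1) = 0.21536244; N(d2) = 0.18315714
C = 1.0500 * 0.99900090 * 0.21536244 - 1.1600 * 0.99700569 * 0.18315714 = 0.0141


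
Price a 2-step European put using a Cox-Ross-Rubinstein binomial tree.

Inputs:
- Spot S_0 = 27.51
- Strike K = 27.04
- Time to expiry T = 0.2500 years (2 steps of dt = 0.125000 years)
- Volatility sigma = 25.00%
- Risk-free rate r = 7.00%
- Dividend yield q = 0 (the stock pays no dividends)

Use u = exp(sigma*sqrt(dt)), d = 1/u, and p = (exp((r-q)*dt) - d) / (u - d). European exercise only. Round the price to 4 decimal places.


dt = T/N = 0.125000
u = exp(sigma*sqrt(dt)) = 1.092412; d = 1/u = 0.915405
p = (exp((r-q)*dt) - d) / (u - d) = 0.527567
Discount per step: exp(-r*dt) = 0.991288
Stock lattice S(k, i) with i counting down-moves:
  k=0: S(0,0) = 27.5100
  k=1: S(1,0) = 30.0523; S(1,1) = 25.1828
  k=2: S(2,0) = 32.8295; S(2,1) = 27.5100; S(2,2) = 23.0525
Terminal payoffs V(N, i) = max(K - S_T, 0):
  V(2,0) = 0.000000; V(2,1) = 0.000000; V(2,2) = 3.987531
Backward induction: V(k, i) = exp(-r*dt) * [p * V(k+1, i) + (1-p) * V(k+1, i+1)].
  V(1,0) = exp(-r*dt) * [p*0.000000 + (1-p)*0.000000] = 0.000000
  V(1,1) = exp(-r*dt) * [p*0.000000 + (1-p)*3.987531] = 1.867428
  V(0,0) = exp(-r*dt) * [p*0.000000 + (1-p)*1.867428] = 0.874548

Answer: Price = V(0,0) = 0.8745


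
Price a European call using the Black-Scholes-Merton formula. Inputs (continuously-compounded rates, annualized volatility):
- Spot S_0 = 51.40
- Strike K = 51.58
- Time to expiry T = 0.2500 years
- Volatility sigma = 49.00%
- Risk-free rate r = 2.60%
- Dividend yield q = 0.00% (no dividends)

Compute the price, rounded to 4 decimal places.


d1 = (ln(S/K) + (r - q + 0.5*sigma^2) * T) / (sigma * sqrt(T)) = 0.13476193
d2 = d1 - sigma * sqrt(T) = -0.11023807
exp(-rT) = 0.99352108; exp(-qT) = 1.00000000
C = S_0 * exp(-qT) * N(d1) - K * exp(-rT) * N(d2)
N(d1) = 0.55359995; N(d2) = 0.45611028
C = 51.4000 * 1.00000000 * 0.55359995 - 51.5800 * 0.99352108 * 0.45611028 = 5.0813

Answer: Price = 5.0813


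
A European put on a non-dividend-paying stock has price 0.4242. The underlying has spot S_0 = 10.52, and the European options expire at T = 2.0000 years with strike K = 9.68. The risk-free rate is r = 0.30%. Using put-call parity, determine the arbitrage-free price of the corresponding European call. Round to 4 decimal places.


Answer: Call price = 1.3221

Derivation:
Put-call parity: C - P = S_0 * exp(-qT) - K * exp(-rT).
S_0 * exp(-qT) = 10.5200 * 1.00000000 = 10.52000000
K * exp(-rT) = 9.6800 * 0.99401796 = 9.62209389
C = P + S*exp(-qT) - K*exp(-rT)
C = 0.4242 + 10.52000000 - 9.62209389 = 1.3221


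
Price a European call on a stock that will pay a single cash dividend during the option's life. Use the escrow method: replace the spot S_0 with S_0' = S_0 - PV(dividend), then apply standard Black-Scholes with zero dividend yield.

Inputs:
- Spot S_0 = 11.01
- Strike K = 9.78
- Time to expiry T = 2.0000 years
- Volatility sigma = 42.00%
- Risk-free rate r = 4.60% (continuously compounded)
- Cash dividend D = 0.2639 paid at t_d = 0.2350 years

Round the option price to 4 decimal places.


Answer: Price = 3.3195

Derivation:
PV(D) = D * exp(-r * t_d) = 0.2639 * 0.98924822 = 0.26106260
S_0' = S_0 - PV(D) = 11.0100 - 0.26106260 = 10.74893740
d1 = (ln(S_0'/K) + (r + sigma^2/2)*T) / (sigma*sqrt(T)) = 0.61091908
d2 = d1 - sigma*sqrt(T) = 0.01694938
exp(-rT) = 0.91210515
N(d1) = 0.72937342; N(d2) = 0.50676150
C = S_0' * N(d1) - K * exp(-rT) * N(d2) = 10.74893740 * 0.72937342 - 9.7800 * 0.91210515 * 0.50676150 = 3.3195


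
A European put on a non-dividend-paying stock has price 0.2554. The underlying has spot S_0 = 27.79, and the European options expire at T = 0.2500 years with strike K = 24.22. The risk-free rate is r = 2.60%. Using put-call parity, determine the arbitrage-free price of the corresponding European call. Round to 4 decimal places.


Answer: Call price = 3.9823

Derivation:
Put-call parity: C - P = S_0 * exp(-qT) - K * exp(-rT).
S_0 * exp(-qT) = 27.7900 * 1.00000000 = 27.79000000
K * exp(-rT) = 24.2200 * 0.99352108 = 24.06308054
C = P + S*exp(-qT) - K*exp(-rT)
C = 0.2554 + 27.79000000 - 24.06308054 = 3.9823


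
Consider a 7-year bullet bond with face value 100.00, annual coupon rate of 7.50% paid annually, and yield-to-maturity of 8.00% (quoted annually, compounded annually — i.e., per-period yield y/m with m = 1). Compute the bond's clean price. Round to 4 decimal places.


Answer: Price = 97.3968

Derivation:
Coupon per period c = face * coupon_rate / m = 7.500000
Periods per year m = 1; per-period yield y/m = 0.080000
Number of cashflows N = 7
Cashflows (t years, CF_t, discount factor 1/(1+y/m)^(m*t), PV):
  t = 1.0000: CF_t = 7.500000, DF = 0.925926, PV = 6.944444
  t = 2.0000: CF_t = 7.500000, DF = 0.857339, PV = 6.430041
  t = 3.0000: CF_t = 7.500000, DF = 0.793832, PV = 5.953742
  t = 4.0000: CF_t = 7.500000, DF = 0.735030, PV = 5.512724
  t = 5.0000: CF_t = 7.500000, DF = 0.680583, PV = 5.104374
  t = 6.0000: CF_t = 7.500000, DF = 0.630170, PV = 4.726272
  t = 7.0000: CF_t = 107.500000, DF = 0.583490, PV = 62.725217
Price P = sum_t PV_t = 97.396815


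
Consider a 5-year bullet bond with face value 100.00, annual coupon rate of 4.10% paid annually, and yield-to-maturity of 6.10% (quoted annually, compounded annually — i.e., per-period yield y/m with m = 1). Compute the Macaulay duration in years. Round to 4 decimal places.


Coupon per period c = face * coupon_rate / m = 4.100000
Periods per year m = 1; per-period yield y/m = 0.061000
Number of cashflows N = 5
Cashflows (t years, CF_t, discount factor 1/(1+y/m)^(m*t), PV):
  t = 1.0000: CF_t = 4.100000, DF = 0.942507, PV = 3.864279
  t = 2.0000: CF_t = 4.100000, DF = 0.888320, PV = 3.642110
  t = 3.0000: CF_t = 4.100000, DF = 0.837247, PV = 3.432715
  t = 4.0000: CF_t = 4.100000, DF = 0.789112, PV = 3.235358
  t = 5.0000: CF_t = 104.100000, DF = 0.743743, PV = 77.423680
Price P = sum_t PV_t = 91.598142
Macaulay numerator sum_t t * PV_t:
  t * PV_t at t = 1.0000: 3.864279
  t * PV_t at t = 2.0000: 7.284221
  t * PV_t at t = 3.0000: 10.298144
  t * PV_t at t = 4.0000: 12.941431
  t * PV_t at t = 5.0000: 387.118400
Macaulay duration D = (sum_t t * PV_t) / P = 421.506475 / 91.598142 = 4.601692

Answer: Macaulay duration = 4.6017 years


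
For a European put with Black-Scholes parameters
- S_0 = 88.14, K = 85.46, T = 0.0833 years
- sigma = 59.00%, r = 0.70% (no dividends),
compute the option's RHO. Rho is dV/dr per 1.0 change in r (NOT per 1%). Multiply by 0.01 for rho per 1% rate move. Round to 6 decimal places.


d1 = 0.2698986598; d2 = 0.0996143975
phi(d1) = 0.3846731845; exp(-qT) = 1.0000000000; exp(-rT) = 0.9994170700
N(-d2) = 0.4603252316
Rho = -K*T*exp(-rT)*N(-d2) = -85.4600 * 0.0833 * 0.9994170700 * 0.4603252316 = -3.275061

Answer: Rho = -3.275061


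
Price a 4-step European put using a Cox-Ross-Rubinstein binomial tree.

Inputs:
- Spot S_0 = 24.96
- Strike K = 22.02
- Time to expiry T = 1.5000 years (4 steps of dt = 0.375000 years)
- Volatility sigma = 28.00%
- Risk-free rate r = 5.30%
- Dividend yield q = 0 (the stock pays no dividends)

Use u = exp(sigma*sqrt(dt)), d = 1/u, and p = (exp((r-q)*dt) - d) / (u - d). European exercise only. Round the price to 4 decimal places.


dt = T/N = 0.375000
u = exp(sigma*sqrt(dt)) = 1.187042; d = 1/u = 0.842430
p = (exp((r-q)*dt) - d) / (u - d) = 0.515489
Discount per step: exp(-r*dt) = 0.980321
Stock lattice S(k, i) with i counting down-moves:
  k=0: S(0,0) = 24.9600
  k=1: S(1,0) = 29.6286; S(1,1) = 21.0271
  k=2: S(2,0) = 35.1703; S(2,1) = 24.9600; S(2,2) = 17.7138
  k=3: S(3,0) = 41.7487; S(3,1) = 29.6286; S(3,2) = 21.0271; S(3,3) = 14.9227
  k=4: S(4,0) = 49.5574; S(4,1) = 35.1703; S(4,2) = 24.9600; S(4,3) = 17.7138; S(4,4) = 12.5713
Terminal payoffs V(N, i) = max(K - S_T, 0):
  V(4,0) = 0.000000; V(4,1) = 0.000000; V(4,2) = 0.000000; V(4,3) = 4.306165; V(4,4) = 9.448688
Backward induction: V(k, i) = exp(-r*dt) * [p * V(k+1, i) + (1-p) * V(k+1, i+1)].
  V(3,0) = exp(-r*dt) * [p*0.000000 + (1-p)*0.000000] = 0.000000
  V(3,1) = exp(-r*dt) * [p*0.000000 + (1-p)*0.000000] = 0.000000
  V(3,2) = exp(-r*dt) * [p*0.000000 + (1-p)*4.306165] = 2.045326
  V(3,3) = exp(-r*dt) * [p*4.306165 + (1-p)*9.448688] = 6.664000
  V(2,0) = exp(-r*dt) * [p*0.000000 + (1-p)*0.000000] = 0.000000
  V(2,1) = exp(-r*dt) * [p*0.000000 + (1-p)*2.045326] = 0.971481
  V(2,2) = exp(-r*dt) * [p*2.045326 + (1-p)*6.664000] = 4.198837
  V(1,0) = exp(-r*dt) * [p*0.000000 + (1-p)*0.971481] = 0.461430
  V(1,1) = exp(-r*dt) * [p*0.971481 + (1-p)*4.198837] = 2.485280
  V(0,0) = exp(-r*dt) * [p*0.461430 + (1-p)*2.485280] = 1.413630

Answer: Price = V(0,0) = 1.4136
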